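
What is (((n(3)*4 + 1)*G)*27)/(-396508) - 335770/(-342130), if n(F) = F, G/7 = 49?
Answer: 26806249/39550228 ≈ 0.67778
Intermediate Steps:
G = 343 (G = 7*49 = 343)
(((n(3)*4 + 1)*G)*27)/(-396508) - 335770/(-342130) = (((3*4 + 1)*343)*27)/(-396508) - 335770/(-342130) = (((12 + 1)*343)*27)*(-1/396508) - 335770*(-1/342130) = ((13*343)*27)*(-1/396508) + 33577/34213 = (4459*27)*(-1/396508) + 33577/34213 = 120393*(-1/396508) + 33577/34213 = -351/1156 + 33577/34213 = 26806249/39550228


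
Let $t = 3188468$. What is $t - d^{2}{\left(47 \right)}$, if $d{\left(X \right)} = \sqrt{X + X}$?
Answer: $3188374$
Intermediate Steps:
$d{\left(X \right)} = \sqrt{2} \sqrt{X}$ ($d{\left(X \right)} = \sqrt{2 X} = \sqrt{2} \sqrt{X}$)
$t - d^{2}{\left(47 \right)} = 3188468 - \left(\sqrt{2} \sqrt{47}\right)^{2} = 3188468 - \left(\sqrt{94}\right)^{2} = 3188468 - 94 = 3188374$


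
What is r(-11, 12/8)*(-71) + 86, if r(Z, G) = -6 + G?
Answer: 811/2 ≈ 405.50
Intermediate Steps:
r(-11, 12/8)*(-71) + 86 = (-6 + 12/8)*(-71) + 86 = (-6 + 12*(⅛))*(-71) + 86 = (-6 + 3/2)*(-71) + 86 = -9/2*(-71) + 86 = 639/2 + 86 = 811/2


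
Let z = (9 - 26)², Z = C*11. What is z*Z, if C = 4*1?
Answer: 12716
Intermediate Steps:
C = 4
Z = 44 (Z = 4*11 = 44)
z = 289 (z = (-17)² = 289)
z*Z = 289*44 = 12716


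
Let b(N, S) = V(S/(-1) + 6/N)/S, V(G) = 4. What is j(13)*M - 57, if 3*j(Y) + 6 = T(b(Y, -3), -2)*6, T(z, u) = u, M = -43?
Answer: 201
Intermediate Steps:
b(N, S) = 4/S
j(Y) = -6 (j(Y) = -2 + (-2*6)/3 = -2 + (⅓)*(-12) = -2 - 4 = -6)
j(13)*M - 57 = -6*(-43) - 57 = 258 - 57 = 201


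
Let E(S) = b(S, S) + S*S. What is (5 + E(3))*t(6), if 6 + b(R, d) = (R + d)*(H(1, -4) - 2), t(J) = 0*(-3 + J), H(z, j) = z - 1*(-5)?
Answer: 0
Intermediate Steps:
H(z, j) = 5 + z (H(z, j) = z + 5 = 5 + z)
t(J) = 0
b(R, d) = -6 + 4*R + 4*d (b(R, d) = -6 + (R + d)*((5 + 1) - 2) = -6 + (R + d)*(6 - 2) = -6 + (R + d)*4 = -6 + (4*R + 4*d) = -6 + 4*R + 4*d)
E(S) = -6 + S**2 + 8*S (E(S) = (-6 + 4*S + 4*S) + S*S = (-6 + 8*S) + S**2 = -6 + S**2 + 8*S)
(5 + E(3))*t(6) = (5 + (-6 + 3**2 + 8*3))*0 = (5 + (-6 + 9 + 24))*0 = (5 + 27)*0 = 32*0 = 0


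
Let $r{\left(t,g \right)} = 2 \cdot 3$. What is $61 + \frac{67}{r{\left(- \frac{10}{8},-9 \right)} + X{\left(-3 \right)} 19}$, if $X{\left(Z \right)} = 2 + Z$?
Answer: $\frac{726}{13} \approx 55.846$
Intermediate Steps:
$r{\left(t,g \right)} = 6$
$61 + \frac{67}{r{\left(- \frac{10}{8},-9 \right)} + X{\left(-3 \right)} 19} = 61 + \frac{67}{6 + \left(2 - 3\right) 19} = 61 + \frac{67}{6 - 19} = 61 + \frac{67}{-13} = 61 + 67 \left(- \frac{1}{13}\right) = 61 - \frac{67}{13} = \frac{726}{13}$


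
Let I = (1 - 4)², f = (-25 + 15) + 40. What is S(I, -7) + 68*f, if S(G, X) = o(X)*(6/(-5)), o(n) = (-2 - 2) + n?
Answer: 10266/5 ≈ 2053.2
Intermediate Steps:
f = 30 (f = -10 + 40 = 30)
o(n) = -4 + n
I = 9 (I = (-3)² = 9)
S(G, X) = 24/5 - 6*X/5 (S(G, X) = (-4 + X)*(6/(-5)) = (-4 + X)*(6*(-⅕)) = (-4 + X)*(-6/5) = 24/5 - 6*X/5)
S(I, -7) + 68*f = (24/5 - 6/5*(-7)) + 68*30 = (24/5 + 42/5) + 2040 = 66/5 + 2040 = 10266/5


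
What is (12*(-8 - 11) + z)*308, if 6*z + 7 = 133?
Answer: -63756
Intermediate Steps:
z = 21 (z = -7/6 + (⅙)*133 = -7/6 + 133/6 = 21)
(12*(-8 - 11) + z)*308 = (12*(-8 - 11) + 21)*308 = (12*(-19) + 21)*308 = (-228 + 21)*308 = -207*308 = -63756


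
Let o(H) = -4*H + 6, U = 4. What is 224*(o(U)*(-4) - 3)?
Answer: 8288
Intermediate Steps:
o(H) = 6 - 4*H
224*(o(U)*(-4) - 3) = 224*((6 - 4*4)*(-4) - 3) = 224*((6 - 16)*(-4) - 3) = 224*(-10*(-4) - 3) = 224*(40 - 3) = 224*37 = 8288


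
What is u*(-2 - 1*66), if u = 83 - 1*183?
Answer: 6800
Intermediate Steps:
u = -100 (u = 83 - 183 = -100)
u*(-2 - 1*66) = -100*(-2 - 1*66) = -100*(-2 - 66) = -100*(-68) = 6800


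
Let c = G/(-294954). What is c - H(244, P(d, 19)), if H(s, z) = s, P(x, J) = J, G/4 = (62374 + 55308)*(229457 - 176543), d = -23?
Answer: -4163345028/49159 ≈ -84691.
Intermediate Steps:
G = 24908101392 (G = 4*((62374 + 55308)*(229457 - 176543)) = 4*(117682*52914) = 4*6227025348 = 24908101392)
c = -4151350232/49159 (c = 24908101392/(-294954) = 24908101392*(-1/294954) = -4151350232/49159 ≈ -84447.)
c - H(244, P(d, 19)) = -4151350232/49159 - 1*244 = -4151350232/49159 - 244 = -4163345028/49159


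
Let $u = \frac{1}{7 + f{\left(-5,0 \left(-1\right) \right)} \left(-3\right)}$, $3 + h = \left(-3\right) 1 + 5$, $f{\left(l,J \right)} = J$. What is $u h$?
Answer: $- \frac{1}{7} \approx -0.14286$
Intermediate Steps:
$h = -1$ ($h = -3 + \left(\left(-3\right) 1 + 5\right) = -3 + \left(-3 + 5\right) = -3 + 2 = -1$)
$u = \frac{1}{7}$ ($u = \frac{1}{7 + 0 \left(-1\right) \left(-3\right)} = \frac{1}{7 + 0 \left(-3\right)} = \frac{1}{7 + 0} = \frac{1}{7} \approx 0.14286$)
$u h = \frac{1}{7} \left(-1\right) = - \frac{1}{7}$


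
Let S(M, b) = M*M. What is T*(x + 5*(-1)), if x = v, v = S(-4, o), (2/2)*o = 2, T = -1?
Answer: -11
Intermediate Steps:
o = 2
S(M, b) = M²
v = 16 (v = (-4)² = 16)
x = 16
T*(x + 5*(-1)) = -(16 + 5*(-1)) = -(16 - 5) = -1*11 = -11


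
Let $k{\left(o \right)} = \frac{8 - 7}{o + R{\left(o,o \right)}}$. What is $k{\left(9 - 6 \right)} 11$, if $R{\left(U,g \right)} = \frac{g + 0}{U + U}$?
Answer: $\frac{22}{7} \approx 3.1429$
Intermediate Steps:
$R{\left(U,g \right)} = \frac{g}{2 U}$
$k{\left(o \right)} = \frac{1}{\frac{1}{2} + o}$ ($k{\left(o \right)} = \frac{8 - 7}{o + \frac{o}{2 o}} = 1 \frac{1}{o + \frac{1}{2}} = 1 \frac{1}{\frac{1}{2} + o} = \frac{1}{\frac{1}{2} + o}$)
$k{\left(9 - 6 \right)} 11 = \frac{2}{1 + 2 \left(9 - 6\right)} 11 = \frac{2}{1 + 2 \cdot 3} \cdot 11 = \frac{2}{1 + 6} \cdot 11 = \frac{2}{7} \cdot 11 = \frac{22}{7}$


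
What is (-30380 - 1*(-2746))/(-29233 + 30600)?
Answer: -27634/1367 ≈ -20.215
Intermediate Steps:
(-30380 - 1*(-2746))/(-29233 + 30600) = (-30380 + 2746)/1367 = -27634*1/1367 = -27634/1367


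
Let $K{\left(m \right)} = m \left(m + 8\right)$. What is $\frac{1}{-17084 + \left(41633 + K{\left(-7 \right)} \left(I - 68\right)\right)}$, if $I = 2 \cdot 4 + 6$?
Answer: $\frac{1}{24927} \approx 4.0117 \cdot 10^{-5}$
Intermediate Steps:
$I = 14$ ($I = 8 + 6 = 14$)
$K{\left(m \right)} = m \left(8 + m\right)$
$\frac{1}{-17084 + \left(41633 + K{\left(-7 \right)} \left(I - 68\right)\right)} = \frac{1}{-17084 + \left(41633 + - 7 \left(8 - 7\right) \left(14 - 68\right)\right)} = \frac{1}{-17084 + \left(41633 + \left(-7\right) 1 \left(-54\right)\right)} = \frac{1}{-17084 + \left(41633 - -378\right)} = \frac{1}{-17084 + \left(41633 + 378\right)} = \frac{1}{-17084 + 42011} = \frac{1}{24927}$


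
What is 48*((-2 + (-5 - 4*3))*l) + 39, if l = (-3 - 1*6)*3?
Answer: 24663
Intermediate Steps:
l = -27 (l = (-3 - 6)*3 = -9*3 = -27)
48*((-2 + (-5 - 4*3))*l) + 39 = 48*((-2 + (-5 - 4*3))*(-27)) + 39 = 48*((-2 + (-5 - 12))*(-27)) + 39 = 48*((-2 - 17)*(-27)) + 39 = 48*(-19*(-27)) + 39 = 48*513 + 39 = 24624 + 39 = 24663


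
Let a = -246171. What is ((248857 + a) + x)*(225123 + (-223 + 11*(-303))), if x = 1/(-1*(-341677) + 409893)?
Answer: 447281074191907/751570 ≈ 5.9513e+8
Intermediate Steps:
x = 1/751570 (x = 1/(341677 + 409893) = 1/751570 ≈ 1.3305e-6)
((248857 + a) + x)*(225123 + (-223 + 11*(-303))) = ((248857 - 246171) + 1/751570)*(225123 + (-223 + 11*(-303))) = (2686 + 1/751570)*(225123 + (-223 - 3333)) = 2018717021*(225123 - 3556)/751570 = (2018717021/751570)*221567 = 447281074191907/751570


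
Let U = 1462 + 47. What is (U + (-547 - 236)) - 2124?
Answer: -1398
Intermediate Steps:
U = 1509
(U + (-547 - 236)) - 2124 = (1509 + (-547 - 236)) - 2124 = (1509 - 783) - 2124 = 726 - 2124 = -1398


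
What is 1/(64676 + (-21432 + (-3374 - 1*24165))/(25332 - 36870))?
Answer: 11538/746280659 ≈ 1.5461e-5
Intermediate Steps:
1/(64676 + (-21432 + (-3374 - 1*24165))/(25332 - 36870)) = 1/(64676 + (-21432 + (-3374 - 24165))/(-11538)) = 1/(64676 + (-21432 - 27539)*(-1/11538)) = 1/(64676 - 48971*(-1/11538)) = 1/(64676 + 48971/11538) = 1/(746280659/11538) = 11538/746280659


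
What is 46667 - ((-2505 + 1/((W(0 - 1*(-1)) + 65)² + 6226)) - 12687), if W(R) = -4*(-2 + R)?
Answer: 679644832/10987 ≈ 61859.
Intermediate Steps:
W(R) = 8 - 4*R
46667 - ((-2505 + 1/((W(0 - 1*(-1)) + 65)² + 6226)) - 12687) = 46667 - ((-2505 + 1/(((8 - 4*(0 - 1*(-1))) + 65)² + 6226)) - 12687) = 46667 - ((-2505 + 1/(((8 - 4*(0 + 1)) + 65)² + 6226)) - 12687) = 46667 - ((-2505 + 1/(((8 - 4*1) + 65)² + 6226)) - 12687) = 46667 - ((-2505 + 1/(((8 - 4) + 65)² + 6226)) - 12687) = 46667 - ((-2505 + 1/((4 + 65)² + 6226)) - 12687) = 46667 - ((-2505 + 1/(69² + 6226)) - 12687) = 46667 - ((-2505 + 1/(4761 + 6226)) - 12687) = 46667 - ((-2505 + 1/10987) - 12687) = 46667 - (-27522434/10987 - 12687) = 46667 - 1*(-166914503/10987) = 46667 + 166914503/10987 = 679644832/10987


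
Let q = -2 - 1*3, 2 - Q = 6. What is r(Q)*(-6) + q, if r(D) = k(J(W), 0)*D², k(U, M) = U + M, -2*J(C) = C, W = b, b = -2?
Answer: -101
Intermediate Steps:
W = -2
Q = -4 (Q = 2 - 1*6 = 2 - 6 = -4)
q = -5 (q = -2 - 3 = -5)
J(C) = -C/2
k(U, M) = M + U
r(D) = D² (r(D) = (0 - ½*(-2))*D² = (0 + 1)*D² = 1*D² = D²)
r(Q)*(-6) + q = (-4)²*(-6) - 5 = 16*(-6) - 5 = -96 - 5 = -101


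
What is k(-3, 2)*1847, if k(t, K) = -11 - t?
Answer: -14776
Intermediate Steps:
k(-3, 2)*1847 = (-11 - 1*(-3))*1847 = (-11 + 3)*1847 = -8*1847 = -14776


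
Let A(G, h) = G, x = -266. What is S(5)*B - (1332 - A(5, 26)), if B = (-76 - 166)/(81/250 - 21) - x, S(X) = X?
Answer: 318007/5169 ≈ 61.522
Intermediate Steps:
B = 1435454/5169 (B = (-76 - 166)/(81/250 - 21) - 1*(-266) = -242/(81*(1/250) - 21) + 266 = -242/(81/250 - 21) + 266 = -242/(-5169/250) + 266 = -242*(-250/5169) + 266 = 60500/5169 + 266 = 1435454/5169 ≈ 277.70)
S(5)*B - (1332 - A(5, 26)) = 5*(1435454/5169) - (1332 - 1*5) = 7177270/5169 - (1332 - 5) = 7177270/5169 - 1*1327 = 7177270/5169 - 1327 = 318007/5169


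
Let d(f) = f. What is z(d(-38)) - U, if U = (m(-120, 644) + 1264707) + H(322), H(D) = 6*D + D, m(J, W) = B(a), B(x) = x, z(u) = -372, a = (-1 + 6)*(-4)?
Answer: -1267313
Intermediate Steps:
a = -20 (a = 5*(-4) = -20)
m(J, W) = -20
H(D) = 7*D
U = 1266941 (U = (-20 + 1264707) + 7*322 = 1264687 + 2254 = 1266941)
z(d(-38)) - U = -372 - 1*1266941 = -372 - 1266941 = -1267313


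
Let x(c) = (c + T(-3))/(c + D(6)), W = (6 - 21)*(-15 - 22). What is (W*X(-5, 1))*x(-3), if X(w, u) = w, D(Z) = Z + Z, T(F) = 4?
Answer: -925/3 ≈ -308.33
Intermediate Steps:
D(Z) = 2*Z
W = 555 (W = -15*(-37) = 555)
x(c) = (4 + c)/(12 + c) (x(c) = (c + 4)/(c + 2*6) = (4 + c)/(c + 12) = (4 + c)/(12 + c))
(W*X(-5, 1))*x(-3) = (555*(-5))*((4 - 3)/(12 - 3)) = -2775/9 = -925/3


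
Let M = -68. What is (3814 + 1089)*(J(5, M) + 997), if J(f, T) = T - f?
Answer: 4530372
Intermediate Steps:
(3814 + 1089)*(J(5, M) + 997) = (3814 + 1089)*((-68 - 1*5) + 997) = 4903*((-68 - 5) + 997) = 4903*(-73 + 997) = 4903*924 = 4530372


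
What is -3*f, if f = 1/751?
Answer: -3/751 ≈ -0.0039947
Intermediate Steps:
f = 1/751 ≈ 0.0013316
-3*f = -3*1/751 = -3/751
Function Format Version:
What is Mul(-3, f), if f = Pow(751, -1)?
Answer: Rational(-3, 751) ≈ -0.0039947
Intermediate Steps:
f = Rational(1, 751) ≈ 0.0013316
Mul(-3, f) = Mul(-3, Rational(1, 751)) = Rational(-3, 751)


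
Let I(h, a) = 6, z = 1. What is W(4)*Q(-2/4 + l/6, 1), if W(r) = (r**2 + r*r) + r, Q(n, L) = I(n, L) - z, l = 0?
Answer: 180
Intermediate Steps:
Q(n, L) = 5 (Q(n, L) = 6 - 1*1 = 6 - 1 = 5)
W(r) = r + 2*r**2 (W(r) = (r**2 + r**2) + r = 2*r**2 + r = r + 2*r**2)
W(4)*Q(-2/4 + l/6, 1) = (4*(1 + 2*4))*5 = (4*(1 + 8))*5 = (4*9)*5 = 36*5 = 180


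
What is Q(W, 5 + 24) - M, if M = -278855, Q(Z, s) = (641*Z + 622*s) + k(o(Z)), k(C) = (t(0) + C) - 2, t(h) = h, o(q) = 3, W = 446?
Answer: 582780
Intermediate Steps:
k(C) = -2 + C (k(C) = (0 + C) - 2 = C - 2 = -2 + C)
Q(Z, s) = 1 + 622*s + 641*Z (Q(Z, s) = (641*Z + 622*s) + (-2 + 3) = (622*s + 641*Z) + 1 = 1 + 622*s + 641*Z)
Q(W, 5 + 24) - M = (1 + 622*(5 + 24) + 641*446) - 1*(-278855) = (1 + 622*29 + 285886) + 278855 = (1 + 18038 + 285886) + 278855 = 303925 + 278855 = 582780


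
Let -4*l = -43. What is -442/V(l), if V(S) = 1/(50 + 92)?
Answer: -62764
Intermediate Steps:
l = 43/4 (l = -¼*(-43) = 43/4 ≈ 10.750)
V(S) = 1/142
-442/V(l) = -442/1/142 = -442*142 = -62764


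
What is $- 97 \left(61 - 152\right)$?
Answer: $8827$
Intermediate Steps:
$- 97 \left(61 - 152\right) = \left(-97\right) \left(-91\right) = 8827$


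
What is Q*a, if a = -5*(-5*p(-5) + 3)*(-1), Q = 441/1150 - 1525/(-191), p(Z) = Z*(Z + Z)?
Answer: -453981307/43930 ≈ -10334.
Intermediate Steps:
p(Z) = 2*Z² (p(Z) = Z*(2*Z) = 2*Z²)
Q = 1837981/219650 (Q = 441*(1/1150) - 1525*(-1/191) = 441/1150 + 1525/191 = 1837981/219650 ≈ 8.3678)
a = -1235 (a = -5*(-10*(-5)² + 3)*(-1) = -5*(-10*25 + 3)*(-1) = -5*(-5*50 + 3)*(-1) = -5*(-250 + 3)*(-1) = -5*(-247)*(-1) = 1235*(-1) = -1235)
Q*a = (1837981/219650)*(-1235) = -453981307/43930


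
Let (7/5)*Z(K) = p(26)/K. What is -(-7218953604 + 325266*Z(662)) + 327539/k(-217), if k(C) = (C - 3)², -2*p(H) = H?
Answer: 809554182624977063/112142800 ≈ 7.2190e+9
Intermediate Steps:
p(H) = -H/2
Z(K) = -65/(7*K) (Z(K) = 5*((-½*26)/K)/7 = 5*(-13/K)/7 = -65/(7*K))
k(C) = (-3 + C)²
-(-7218953604 + 325266*Z(662)) + 327539/k(-217) = -325266/(1/(-22194 - 65/7/662)) + 327539/((-3 - 217)²) = -325266/(1/(-22194 - 65/7*1/662)) + 327539/((-220)²) = -325266/(1/(-22194 - 65/4634)) + 327539/48400 = -325266/(1/(-102847061/4634)) + 327539*(1/48400) = -325266/(-4634/102847061) + 327539/48400 = -325266*(-102847061/4634) + 327539/48400 = 16726326071613/2317 + 327539/48400 = 809554182624977063/112142800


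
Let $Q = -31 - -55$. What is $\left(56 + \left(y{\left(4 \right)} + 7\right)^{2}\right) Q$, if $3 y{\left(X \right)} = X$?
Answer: $\frac{9032}{3} \approx 3010.7$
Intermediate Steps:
$Q = 24$ ($Q = -31 + 55 = 24$)
$y{\left(X \right)} = \frac{X}{3}$
$\left(56 + \left(y{\left(4 \right)} + 7\right)^{2}\right) Q = \left(56 + \left(\frac{1}{3} \cdot 4 + 7\right)^{2}\right) 24 = \left(56 + \left(\frac{4}{3} + 7\right)^{2}\right) 24 = \left(56 + \left(\frac{25}{3}\right)^{2}\right) 24 = \left(56 + \frac{625}{9}\right) 24 = \frac{1129}{9} \cdot 24 = \frac{9032}{3}$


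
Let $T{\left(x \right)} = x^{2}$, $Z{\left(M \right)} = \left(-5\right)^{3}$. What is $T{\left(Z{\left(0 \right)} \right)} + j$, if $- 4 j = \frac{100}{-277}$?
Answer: $\frac{4328150}{277} \approx 15625.0$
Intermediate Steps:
$Z{\left(M \right)} = -125$
$j = \frac{25}{277}$ ($j = - \frac{100 \frac{1}{-277}}{4} = - \frac{100 \left(- \frac{1}{277}\right)}{4} = \left(- \frac{1}{4}\right) \left(- \frac{100}{277}\right) = \frac{25}{277} \approx 0.090253$)
$T{\left(Z{\left(0 \right)} \right)} + j = \left(-125\right)^{2} + \frac{25}{277} = 15625 + \frac{25}{277} = \frac{4328150}{277}$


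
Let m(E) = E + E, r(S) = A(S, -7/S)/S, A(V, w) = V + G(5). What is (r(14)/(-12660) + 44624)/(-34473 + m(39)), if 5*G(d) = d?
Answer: -175759061/135470440 ≈ -1.2974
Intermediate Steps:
G(d) = d/5
A(V, w) = 1 + V (A(V, w) = V + (⅕)*5 = V + 1 = 1 + V)
r(S) = (1 + S)/S
m(E) = 2*E
(r(14)/(-12660) + 44624)/(-34473 + m(39)) = (((1 + 14)/14)/(-12660) + 44624)/(-34473 + 2*39) = (((1/14)*15)*(-1/12660) + 44624)/(-34473 + 78) = ((15/14)*(-1/12660) + 44624)/(-34395) = (-1/11816 + 44624)*(-1/34395) = (527277183/11816)*(-1/34395) = -175759061/135470440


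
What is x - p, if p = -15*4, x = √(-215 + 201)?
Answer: 60 + I*√14 ≈ 60.0 + 3.7417*I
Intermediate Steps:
x = I*√14 (x = √(-14) = I*√14 ≈ 3.7417*I)
p = -60 (p = -5*12 = -60)
x - p = I*√14 - 1*(-60) = I*√14 + 60 = 60 + I*√14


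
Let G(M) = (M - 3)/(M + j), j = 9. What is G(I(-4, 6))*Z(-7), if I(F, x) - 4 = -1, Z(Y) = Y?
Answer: 0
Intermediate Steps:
I(F, x) = 3 (I(F, x) = 4 - 1 = 3)
G(M) = (-3 + M)/(9 + M) (G(M) = (M - 3)/(M + 9) = (-3 + M)/(9 + M))
G(I(-4, 6))*Z(-7) = ((-3 + 3)/(9 + 3))*(-7) = (0/12)*(-7) = ((1/12)*0)*(-7) = 0*(-7) = 0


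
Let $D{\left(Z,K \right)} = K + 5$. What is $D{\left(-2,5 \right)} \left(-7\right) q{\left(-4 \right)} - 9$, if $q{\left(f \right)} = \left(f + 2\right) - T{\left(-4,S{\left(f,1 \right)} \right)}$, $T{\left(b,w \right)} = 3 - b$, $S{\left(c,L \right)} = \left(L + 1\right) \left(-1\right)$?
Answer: $621$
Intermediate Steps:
$D{\left(Z,K \right)} = 5 + K$
$S{\left(c,L \right)} = -1 - L$ ($S{\left(c,L \right)} = \left(1 + L\right) \left(-1\right) = -1 - L$)
$q{\left(f \right)} = -5 + f$ ($q{\left(f \right)} = \left(f + 2\right) - \left(3 - -4\right) = \left(2 + f\right) - \left(3 + 4\right) = \left(2 + f\right) - 7 = -5 + f$)
$D{\left(-2,5 \right)} \left(-7\right) q{\left(-4 \right)} - 9 = \left(5 + 5\right) \left(-7\right) \left(-5 - 4\right) - 9 = 10 \left(-7\right) \left(-9\right) - 9 = \left(-70\right) \left(-9\right) - 9 = 630 - 9 = 621$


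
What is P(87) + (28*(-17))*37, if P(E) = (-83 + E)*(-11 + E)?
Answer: -17308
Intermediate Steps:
P(87) + (28*(-17))*37 = (913 + 87**2 - 94*87) + (28*(-17))*37 = (913 + 7569 - 8178) - 476*37 = 304 - 17612 = -17308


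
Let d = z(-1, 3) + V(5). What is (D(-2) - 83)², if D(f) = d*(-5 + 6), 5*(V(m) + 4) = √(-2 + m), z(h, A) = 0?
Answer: (435 - √3)²/25 ≈ 7508.8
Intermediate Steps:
V(m) = -4 + √(-2 + m)/5
d = -4 + √3/5 (d = 0 + (-4 + √(-2 + 5)/5) = 0 + (-4 + √3/5) = -4 + √3/5 ≈ -3.6536)
D(f) = -4 + √3/5 (D(f) = (-4 + √3/5)*(-5 + 6) = (-4 + √3/5)*1 = -4 + √3/5)
(D(-2) - 83)² = ((-4 + √3/5) - 83)² = (-87 + √3/5)²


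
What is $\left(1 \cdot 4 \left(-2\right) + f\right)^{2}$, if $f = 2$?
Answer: $36$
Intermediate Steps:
$\left(1 \cdot 4 \left(-2\right) + f\right)^{2} = \left(1 \cdot 4 \left(-2\right) + 2\right)^{2} = \left(4 \left(-2\right) + 2\right)^{2} = \left(-8 + 2\right)^{2} = \left(-6\right)^{2} = 36$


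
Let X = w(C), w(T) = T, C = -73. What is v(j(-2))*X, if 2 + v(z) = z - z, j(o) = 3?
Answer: 146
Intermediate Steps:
v(z) = -2 (v(z) = -2 + (z - z) = -2 + 0 = -2)
X = -73
v(j(-2))*X = -2*(-73) = 146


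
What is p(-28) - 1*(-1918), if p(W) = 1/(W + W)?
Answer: 107407/56 ≈ 1918.0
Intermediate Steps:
p(W) = 1/(2*W)
p(-28) - 1*(-1918) = (1/2)/(-28) - 1*(-1918) = (1/2)*(-1/28) + 1918 = -1/56 + 1918 = 107407/56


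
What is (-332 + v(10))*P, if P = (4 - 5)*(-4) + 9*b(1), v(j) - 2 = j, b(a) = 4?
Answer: -12800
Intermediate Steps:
v(j) = 2 + j
P = 40 (P = (4 - 5)*(-4) + 9*4 = -1*(-4) + 36 = 4 + 36 = 40)
(-332 + v(10))*P = (-332 + (2 + 10))*40 = (-332 + 12)*40 = -320*40 = -12800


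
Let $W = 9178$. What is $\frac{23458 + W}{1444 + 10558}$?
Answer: $\frac{16318}{6001} \approx 2.7192$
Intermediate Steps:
$\frac{23458 + W}{1444 + 10558} = \frac{23458 + 9178}{1444 + 10558} = \frac{32636}{12002} = 32636 \cdot \frac{1}{12002} = \frac{16318}{6001}$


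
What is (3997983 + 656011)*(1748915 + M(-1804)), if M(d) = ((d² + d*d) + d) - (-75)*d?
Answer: 37793423798142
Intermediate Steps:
M(d) = 2*d² + 76*d (M(d) = ((d² + d²) + d) + 75*d = (2*d² + d) + 75*d = (d + 2*d²) + 75*d = 2*d² + 76*d)
(3997983 + 656011)*(1748915 + M(-1804)) = (3997983 + 656011)*(1748915 + 2*(-1804)*(38 - 1804)) = 4653994*(1748915 + 2*(-1804)*(-1766)) = 4653994*(1748915 + 6371728) = 4653994*8120643 = 37793423798142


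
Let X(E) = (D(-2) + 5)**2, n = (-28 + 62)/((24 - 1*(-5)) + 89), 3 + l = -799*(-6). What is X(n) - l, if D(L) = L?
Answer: -4782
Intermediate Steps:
l = 4791 (l = -3 - 799*(-6) = -3 + 4794 = 4791)
n = 17/59 (n = 34/((24 + 5) + 89) = 34/(29 + 89) = 34/118 = 34*(1/118) = 17/59 ≈ 0.28814)
X(E) = 9 (X(E) = (-2 + 5)**2 = 3**2 = 9)
X(n) - l = 9 - 1*4791 = 9 - 4791 = -4782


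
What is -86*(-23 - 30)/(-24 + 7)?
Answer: -4558/17 ≈ -268.12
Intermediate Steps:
-86*(-23 - 30)/(-24 + 7) = -(-4558)/(-17) = -(-4558)*(-1)/17 = -86*53/17 = -4558/17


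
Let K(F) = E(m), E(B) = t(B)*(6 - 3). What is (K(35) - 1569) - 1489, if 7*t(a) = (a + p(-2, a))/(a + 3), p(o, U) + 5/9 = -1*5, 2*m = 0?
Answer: -192704/63 ≈ -3058.8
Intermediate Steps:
m = 0 (m = (½)*0 = 0)
p(o, U) = -50/9 (p(o, U) = -5/9 - 1*5 = -5/9 - 5 = -50/9)
t(a) = (-50/9 + a)/(7*(3 + a)) (t(a) = ((a - 50/9)/(a + 3))/7 = ((-50/9 + a)/(3 + a))/7 = (-50/9 + a)/(7*(3 + a)))
E(B) = (-50 + 9*B)/(21*(3 + B)) (E(B) = ((-50 + 9*B)/(63*(3 + B)))*(6 - 3) = ((-50 + 9*B)/(63*(3 + B)))*3 = (-50 + 9*B)/(21*(3 + B)))
K(F) = -50/63 (K(F) = (-50 + 9*0)/(21*(3 + 0)) = (1/21)*(-50 + 0)/3 = (1/21)*(⅓)*(-50) = -50/63)
(K(35) - 1569) - 1489 = (-50/63 - 1569) - 1489 = -98897/63 - 1489 = -192704/63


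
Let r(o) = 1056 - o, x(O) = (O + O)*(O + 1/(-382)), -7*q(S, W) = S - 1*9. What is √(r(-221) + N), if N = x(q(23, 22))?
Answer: √46878467/191 ≈ 35.847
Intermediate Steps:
q(S, W) = 9/7 - S/7 (q(S, W) = -(S - 1*9)/7 = -(S - 9)/7 = -(-9 + S)/7 = 9/7 - S/7)
x(O) = 2*O*(-1/382 + O) (x(O) = (2*O)*(O - 1/382) = (2*O)*(-1/382 + O) = 2*O*(-1/382 + O))
N = 1530/191 (N = (9/7 - ⅐*23)*(-1 + 382*(9/7 - ⅐*23))/191 = (9/7 - 23/7)*(-1 + 382*(9/7 - 23/7))/191 = (1/191)*(-2)*(-1 + 382*(-2)) = (1/191)*(-2)*(-1 - 764) = (1/191)*(-2)*(-765) = 1530/191 ≈ 8.0105)
√(r(-221) + N) = √((1056 - 1*(-221)) + 1530/191) = √((1056 + 221) + 1530/191) = √(1277 + 1530/191) = √(245437/191) = √46878467/191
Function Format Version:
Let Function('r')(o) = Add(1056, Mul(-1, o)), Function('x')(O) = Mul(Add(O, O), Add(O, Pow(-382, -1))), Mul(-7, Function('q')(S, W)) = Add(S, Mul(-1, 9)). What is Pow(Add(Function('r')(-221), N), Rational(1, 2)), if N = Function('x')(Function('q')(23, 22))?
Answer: Mul(Rational(1, 191), Pow(46878467, Rational(1, 2))) ≈ 35.847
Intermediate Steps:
Function('q')(S, W) = Add(Rational(9, 7), Mul(Rational(-1, 7), S)) (Function('q')(S, W) = Mul(Rational(-1, 7), Add(S, Mul(-1, 9))) = Mul(Rational(-1, 7), Add(S, -9)) = Mul(Rational(-1, 7), Add(-9, S)) = Add(Rational(9, 7), Mul(Rational(-1, 7), S)))
Function('x')(O) = Mul(2, O, Add(Rational(-1, 382), O)) (Function('x')(O) = Mul(Mul(2, O), Add(O, Rational(-1, 382))) = Mul(Mul(2, O), Add(Rational(-1, 382), O)) = Mul(2, O, Add(Rational(-1, 382), O)))
N = Rational(1530, 191) (N = Mul(Rational(1, 191), Add(Rational(9, 7), Mul(Rational(-1, 7), 23)), Add(-1, Mul(382, Add(Rational(9, 7), Mul(Rational(-1, 7), 23))))) = Mul(Rational(1, 191), Add(Rational(9, 7), Rational(-23, 7)), Add(-1, Mul(382, Add(Rational(9, 7), Rational(-23, 7))))) = Mul(Rational(1, 191), -2, Add(-1, Mul(382, -2))) = Mul(Rational(1, 191), -2, Add(-1, -764)) = Mul(Rational(1, 191), -2, -765) = Rational(1530, 191) ≈ 8.0105)
Pow(Add(Function('r')(-221), N), Rational(1, 2)) = Pow(Add(Add(1056, Mul(-1, -221)), Rational(1530, 191)), Rational(1, 2)) = Pow(Add(Add(1056, 221), Rational(1530, 191)), Rational(1, 2)) = Pow(Add(1277, Rational(1530, 191)), Rational(1, 2)) = Pow(Rational(245437, 191), Rational(1, 2)) = Mul(Rational(1, 191), Pow(46878467, Rational(1, 2)))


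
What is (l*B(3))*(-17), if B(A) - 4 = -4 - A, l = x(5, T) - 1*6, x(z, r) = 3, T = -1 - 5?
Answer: -153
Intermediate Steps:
T = -6
l = -3 (l = 3 - 1*6 = 3 - 6 = -3)
B(A) = -A (B(A) = 4 + (-4 - A) = -A)
(l*B(3))*(-17) = -(-3)*3*(-17) = -3*(-3)*(-17) = 9*(-17) = -153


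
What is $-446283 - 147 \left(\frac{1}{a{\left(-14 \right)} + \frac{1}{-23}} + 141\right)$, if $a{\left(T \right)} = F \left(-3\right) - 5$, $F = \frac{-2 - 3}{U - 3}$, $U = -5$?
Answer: $- \frac{594476682}{1273} \approx -4.6699 \cdot 10^{5}$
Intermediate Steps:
$F = \frac{5}{8}$ ($F = \frac{-2 - 3}{-5 - 3} = - \frac{5}{-8} = \left(-5\right) \left(- \frac{1}{8}\right) = \frac{5}{8} \approx 0.625$)
$a{\left(T \right)} = - \frac{55}{8}$ ($a{\left(T \right)} = \frac{5}{8} \left(-3\right) - 5 = - \frac{15}{8} - 5 = - \frac{55}{8}$)
$-446283 - 147 \left(\frac{1}{a{\left(-14 \right)} + \frac{1}{-23}} + 141\right) = -446283 - 147 \left(\frac{1}{- \frac{55}{8} + \frac{1}{-23}} + 141\right) = -446283 - 147 \left(\frac{1}{- \frac{55}{8} - \frac{1}{23}} + 141\right) = -446283 - 147 \left(\frac{1}{- \frac{1273}{184}} + 141\right) = -446283 - 147 \left(- \frac{184}{1273} + 141\right) = -446283 - \frac{26358423}{1273} = - \frac{594476682}{1273}$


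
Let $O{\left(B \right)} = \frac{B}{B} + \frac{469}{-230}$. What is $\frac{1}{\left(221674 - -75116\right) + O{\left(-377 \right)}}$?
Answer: $\frac{230}{68261461} \approx 3.3694 \cdot 10^{-6}$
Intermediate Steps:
$O{\left(B \right)} = - \frac{239}{230}$ ($O{\left(B \right)} = 1 + 469 \left(- \frac{1}{230}\right) = 1 - \frac{469}{230} = - \frac{239}{230}$)
$\frac{1}{\left(221674 - -75116\right) + O{\left(-377 \right)}} = \frac{1}{\left(221674 - -75116\right) - \frac{239}{230}} = \frac{1}{\left(221674 + 75116\right) - \frac{239}{230}} = \frac{1}{296790 - \frac{239}{230}} = \frac{1}{\frac{68261461}{230}} = \frac{230}{68261461}$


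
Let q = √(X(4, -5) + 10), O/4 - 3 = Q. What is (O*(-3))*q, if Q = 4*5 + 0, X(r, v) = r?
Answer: -276*√14 ≈ -1032.7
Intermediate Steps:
Q = 20 (Q = 20 + 0 = 20)
O = 92 (O = 12 + 4*20 = 12 + 80 = 92)
q = √14 (q = √(4 + 10) = √14 ≈ 3.7417)
(O*(-3))*q = (92*(-3))*√14 = -276*√14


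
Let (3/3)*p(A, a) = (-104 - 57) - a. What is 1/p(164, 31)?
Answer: -1/192 ≈ -0.0052083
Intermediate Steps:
p(A, a) = -161 - a (p(A, a) = (-104 - 57) - a = -161 - a)
1/p(164, 31) = 1/(-161 - 1*31) = 1/(-161 - 31) = 1/(-192) = -1/192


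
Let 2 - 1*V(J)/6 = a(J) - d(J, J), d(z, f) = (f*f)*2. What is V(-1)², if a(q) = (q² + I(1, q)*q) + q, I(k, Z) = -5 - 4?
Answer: 900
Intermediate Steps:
d(z, f) = 2*f² (d(z, f) = f²*2 = 2*f²)
I(k, Z) = -9
a(q) = q² - 8*q (a(q) = (q² - 9*q) + q = q² - 8*q)
V(J) = 12 + 12*J² - 6*J*(-8 + J) (V(J) = 12 - 6*(J*(-8 + J) - 2*J²) = 12 - 6*(-2*J² + J*(-8 + J)) = 12 + (12*J² - 6*J*(-8 + J)) = 12 + 12*J² - 6*J*(-8 + J))
V(-1)² = (12 + 6*(-1)² + 48*(-1))² = (12 + 6*1 - 48)² = (12 + 6 - 48)² = (-30)² = 900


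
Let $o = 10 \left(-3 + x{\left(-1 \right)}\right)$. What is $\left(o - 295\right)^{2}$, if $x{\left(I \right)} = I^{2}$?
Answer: $99225$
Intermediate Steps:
$o = -20$ ($o = 10 \left(-3 + \left(-1\right)^{2}\right) = 10 \left(-3 + 1\right) = 10 \left(-2\right) = -20$)
$\left(o - 295\right)^{2} = \left(-20 - 295\right)^{2} = \left(-315\right)^{2} = 99225$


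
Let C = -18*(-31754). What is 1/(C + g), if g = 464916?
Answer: 1/1036488 ≈ 9.6480e-7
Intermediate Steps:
C = 571572
1/(C + g) = 1/(571572 + 464916) = 1/1036488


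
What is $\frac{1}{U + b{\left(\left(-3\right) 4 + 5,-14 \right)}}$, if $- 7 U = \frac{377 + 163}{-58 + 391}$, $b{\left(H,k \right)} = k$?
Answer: $- \frac{259}{3686} \approx -0.070266$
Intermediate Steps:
$U = - \frac{60}{259}$ ($U = - \frac{\left(377 + 163\right) \frac{1}{-58 + 391}}{7} = - \frac{540 \cdot \frac{1}{333}}{7} = \left(- \frac{1}{7}\right) \frac{60}{37} = - \frac{60}{259} \approx -0.23166$)
$\frac{1}{U + b{\left(\left(-3\right) 4 + 5,-14 \right)}} = \frac{1}{- \frac{60}{259} - 14} = \frac{1}{- \frac{3686}{259}} = - \frac{259}{3686}$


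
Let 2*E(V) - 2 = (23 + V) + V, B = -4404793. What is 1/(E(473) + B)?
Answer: -2/8808615 ≈ -2.2705e-7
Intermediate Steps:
E(V) = 25/2 + V (E(V) = 1 + ((23 + V) + V)/2 = 1 + (23 + 2*V)/2 = 1 + (23/2 + V) = 25/2 + V)
1/(E(473) + B) = 1/((25/2 + 473) - 4404793) = 1/(971/2 - 4404793) = 1/(-8808615/2) = -2/8808615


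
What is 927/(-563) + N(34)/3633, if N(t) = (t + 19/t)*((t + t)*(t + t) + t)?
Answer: 87261134/2045379 ≈ 42.663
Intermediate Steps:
N(t) = (t + 4*t²)*(t + 19/t) (N(t) = (t + 19/t)*((2*t)*(2*t) + t) = (t + 19/t)*(4*t² + t) = (t + 19/t)*(t + 4*t²) = (t + 4*t²)*(t + 19/t))
927/(-563) + N(34)/3633 = 927/(-563) + (19 + 34² + 4*34³ + 76*34)/3633 = 927*(-1/563) + (19 + 1156 + 4*39304 + 2584)*(1/3633) = -927/563 + (19 + 1156 + 157216 + 2584)*(1/3633) = -927/563 + 160975*(1/3633) = -927/563 + 160975/3633 = 87261134/2045379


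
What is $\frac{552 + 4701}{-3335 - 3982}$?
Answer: $- \frac{1751}{2439} \approx -0.71792$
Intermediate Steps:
$\frac{552 + 4701}{-3335 - 3982} = \frac{5253}{-7317} = 5253 \left(- \frac{1}{7317}\right) = - \frac{1751}{2439}$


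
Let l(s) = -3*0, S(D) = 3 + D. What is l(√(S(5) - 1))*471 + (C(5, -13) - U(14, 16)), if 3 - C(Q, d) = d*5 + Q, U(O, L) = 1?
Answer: 62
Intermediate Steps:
C(Q, d) = 3 - Q - 5*d (C(Q, d) = 3 - (d*5 + Q) = 3 - (5*d + Q) = 3 - (Q + 5*d) = 3 + (-Q - 5*d) = 3 - Q - 5*d)
l(s) = 0
l(√(S(5) - 1))*471 + (C(5, -13) - U(14, 16)) = 0*471 + ((3 - 1*5 - 5*(-13)) - 1*1) = 0 + ((3 - 5 + 65) - 1) = 0 + (63 - 1) = 0 + 62 = 62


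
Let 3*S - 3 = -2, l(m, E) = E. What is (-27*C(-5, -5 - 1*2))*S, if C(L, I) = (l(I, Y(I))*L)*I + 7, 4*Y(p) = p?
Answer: 1953/4 ≈ 488.25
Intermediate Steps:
Y(p) = p/4
S = ⅓ (S = 1 + (⅓)*(-2) = 1 - ⅔ = ⅓ ≈ 0.33333)
C(L, I) = 7 + L*I²/4 (C(L, I) = ((I/4)*L)*I + 7 = (I*L/4)*I + 7 = L*I²/4 + 7 = 7 + L*I²/4)
(-27*C(-5, -5 - 1*2))*S = -27*(7 + (¼)*(-5)*(-5 - 1*2)²)*(⅓) = -27*(7 + (¼)*(-5)*(-5 - 2)²)*(⅓) = -27*(7 + (¼)*(-5)*(-7)²)*(⅓) = -27*(7 + (¼)*(-5)*49)*(⅓) = -27*(7 - 245/4)*(⅓) = -27*(-217/4)*(⅓) = (5859/4)*(⅓) = 1953/4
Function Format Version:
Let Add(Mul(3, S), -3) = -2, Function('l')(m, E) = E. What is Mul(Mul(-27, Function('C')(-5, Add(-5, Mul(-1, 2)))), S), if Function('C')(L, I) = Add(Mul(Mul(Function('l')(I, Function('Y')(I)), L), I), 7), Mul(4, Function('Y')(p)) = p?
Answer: Rational(1953, 4) ≈ 488.25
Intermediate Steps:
Function('Y')(p) = Mul(Rational(1, 4), p)
S = Rational(1, 3) (S = Add(1, Mul(Rational(1, 3), -2)) = Add(1, Rational(-2, 3)) = Rational(1, 3) ≈ 0.33333)
Function('C')(L, I) = Add(7, Mul(Rational(1, 4), L, Pow(I, 2))) (Function('C')(L, I) = Add(Mul(Mul(Mul(Rational(1, 4), I), L), I), 7) = Add(Mul(Mul(Rational(1, 4), I, L), I), 7) = Add(Mul(Rational(1, 4), L, Pow(I, 2)), 7) = Add(7, Mul(Rational(1, 4), L, Pow(I, 2))))
Mul(Mul(-27, Function('C')(-5, Add(-5, Mul(-1, 2)))), S) = Mul(Mul(-27, Add(7, Mul(Rational(1, 4), -5, Pow(Add(-5, Mul(-1, 2)), 2)))), Rational(1, 3)) = Mul(Mul(-27, Add(7, Mul(Rational(1, 4), -5, Pow(Add(-5, -2), 2)))), Rational(1, 3)) = Mul(Mul(-27, Add(7, Mul(Rational(1, 4), -5, Pow(-7, 2)))), Rational(1, 3)) = Mul(Mul(-27, Add(7, Mul(Rational(1, 4), -5, 49))), Rational(1, 3)) = Mul(Mul(-27, Add(7, Rational(-245, 4))), Rational(1, 3)) = Mul(Mul(-27, Rational(-217, 4)), Rational(1, 3)) = Mul(Rational(5859, 4), Rational(1, 3)) = Rational(1953, 4)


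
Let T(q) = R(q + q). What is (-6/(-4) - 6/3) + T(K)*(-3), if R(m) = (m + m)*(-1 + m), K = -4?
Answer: -865/2 ≈ -432.50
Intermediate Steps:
R(m) = 2*m*(-1 + m) (R(m) = (2*m)*(-1 + m) = 2*m*(-1 + m))
T(q) = 4*q*(-1 + 2*q) (T(q) = 2*(q + q)*(-1 + (q + q)) = 2*(2*q)*(-1 + 2*q) = 4*q*(-1 + 2*q))
(-6/(-4) - 6/3) + T(K)*(-3) = (-6/(-4) - 6/3) + (4*(-4)*(-1 + 2*(-4)))*(-3) = (-6*(-¼) - 6*⅓) + (4*(-4)*(-1 - 8))*(-3) = (3/2 - 2) + (4*(-4)*(-9))*(-3) = -½ + 144*(-3) = -½ - 432 = -865/2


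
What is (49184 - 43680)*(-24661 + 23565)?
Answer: -6032384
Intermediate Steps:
(49184 - 43680)*(-24661 + 23565) = 5504*(-1096) = -6032384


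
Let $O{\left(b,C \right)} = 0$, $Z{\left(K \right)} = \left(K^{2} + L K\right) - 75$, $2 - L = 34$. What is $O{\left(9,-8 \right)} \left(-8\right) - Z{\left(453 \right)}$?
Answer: $-190638$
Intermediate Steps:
$L = -32$ ($L = 2 - 34 = -32$)
$Z{\left(K \right)} = -75 + K^{2} - 32 K$ ($Z{\left(K \right)} = \left(K^{2} - 32 K\right) - 75 = -75 + K^{2} - 32 K$)
$O{\left(9,-8 \right)} \left(-8\right) - Z{\left(453 \right)} = 0 \left(-8\right) - \left(-75 + 453^{2} - 14496\right) = 0 - \left(-75 + 205209 - 14496\right) = 0 - 190638 = -190638$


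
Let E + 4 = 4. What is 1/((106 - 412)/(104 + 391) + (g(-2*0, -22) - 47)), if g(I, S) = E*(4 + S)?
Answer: -55/2619 ≈ -0.021000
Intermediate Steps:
E = 0 (E = -4 + 4 = 0)
g(I, S) = 0 (g(I, S) = 0*(4 + S) = 0)
1/((106 - 412)/(104 + 391) + (g(-2*0, -22) - 47)) = 1/((106 - 412)/(104 + 391) + (0 - 47)) = 1/(-306/495 - 47) = 1/(-306*1/495 - 47) = 1/(-34/55 - 47) = 1/(-2619/55) = -55/2619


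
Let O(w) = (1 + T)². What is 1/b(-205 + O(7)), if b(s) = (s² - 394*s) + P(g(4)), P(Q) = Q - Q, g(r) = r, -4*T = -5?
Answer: 256/30400097 ≈ 8.4210e-6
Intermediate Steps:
T = 5/4 (T = -¼*(-5) = 5/4 ≈ 1.2500)
O(w) = 81/16 (O(w) = (1 + 5/4)² = (9/4)² = 81/16)
P(Q) = 0
b(s) = s² - 394*s (b(s) = (s² - 394*s) + 0 = s² - 394*s)
1/b(-205 + O(7)) = 1/((-205 + 81/16)*(-394 + (-205 + 81/16))) = 1/(-3199*(-394 - 3199/16)/16) = 1/(-3199/16*(-9503/16)) = 1/(30400097/256) = 256/30400097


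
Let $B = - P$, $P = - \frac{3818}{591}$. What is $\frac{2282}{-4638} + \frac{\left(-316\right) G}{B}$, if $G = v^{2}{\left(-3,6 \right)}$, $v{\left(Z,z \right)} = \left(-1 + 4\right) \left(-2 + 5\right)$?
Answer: $- \frac{17542208311}{4426971} \approx -3962.6$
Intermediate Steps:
$v{\left(Z,z \right)} = 9$ ($v{\left(Z,z \right)} = 3 \cdot 3 = 9$)
$P = - \frac{3818}{591}$ ($P = \left(-3818\right) \frac{1}{591} = - \frac{3818}{591} \approx -6.4602$)
$G = 81$ ($G = 9^{2} = 81$)
$B = \frac{3818}{591}$ ($B = \left(-1\right) \left(- \frac{3818}{591}\right) = \frac{3818}{591} \approx 6.4602$)
$\frac{2282}{-4638} + \frac{\left(-316\right) G}{B} = \frac{2282}{-4638} + \frac{\left(-316\right) 81}{\frac{3818}{591}} = 2282 \left(- \frac{1}{4638}\right) - \frac{7563618}{1909} = - \frac{1141}{2319} - \frac{7563618}{1909} = - \frac{17542208311}{4426971}$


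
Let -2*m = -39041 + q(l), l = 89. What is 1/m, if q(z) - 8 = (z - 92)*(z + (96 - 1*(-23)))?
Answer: 2/39657 ≈ 5.0432e-5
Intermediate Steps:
q(z) = 8 + (-92 + z)*(119 + z) (q(z) = 8 + (z - 92)*(z + (96 - 1*(-23))) = 8 + (-92 + z)*(z + (96 + 23)) = 8 + (-92 + z)*(z + 119) = 8 + (-92 + z)*(119 + z))
m = 39657/2 (m = -(-39041 + (-10940 + 89² + 27*89))/2 = -(-39041 + (-10940 + 7921 + 2403))/2 = -(-39041 - 616)/2 = -½*(-39657) = 39657/2 ≈ 19829.)
1/m = 1/(39657/2) = 2/39657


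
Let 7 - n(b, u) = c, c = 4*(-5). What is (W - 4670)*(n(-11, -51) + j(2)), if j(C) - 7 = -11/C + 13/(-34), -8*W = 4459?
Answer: -9994741/68 ≈ -1.4698e+5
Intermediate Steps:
W = -4459/8 (W = -1/8*4459 = -4459/8 ≈ -557.38)
c = -20
j(C) = 225/34 - 11/C (j(C) = 7 + (-11/C + 13/(-34)) = 7 + (-11/C + 13*(-1/34)) = 7 + (-11/C - 13/34) = 7 + (-13/34 - 11/C) = 225/34 - 11/C)
n(b, u) = 27 (n(b, u) = 7 - 1*(-20) = 7 + 20 = 27)
(W - 4670)*(n(-11, -51) + j(2)) = (-4459/8 - 4670)*(27 + (225/34 - 11/2)) = -41819*(27 + (225/34 - 11*1/2))/8 = -41819*(27 + (225/34 - 11/2))/8 = -41819*(27 + 19/17)/8 = -41819/8*478/17 = -9994741/68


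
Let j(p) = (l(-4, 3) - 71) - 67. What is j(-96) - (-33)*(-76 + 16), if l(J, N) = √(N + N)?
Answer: -2118 + √6 ≈ -2115.6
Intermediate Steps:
l(J, N) = √2*√N (l(J, N) = √(2*N) = √2*√N)
j(p) = -138 + √6 (j(p) = (√2*√3 - 71) - 67 = (√6 - 71) - 67 = (-71 + √6) - 67 = -138 + √6)
j(-96) - (-33)*(-76 + 16) = (-138 + √6) - (-33)*(-76 + 16) = (-138 + √6) - (-33)*(-60) = (-138 + √6) - 1*1980 = (-138 + √6) - 1980 = -2118 + √6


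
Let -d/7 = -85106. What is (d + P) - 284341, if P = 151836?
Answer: 463237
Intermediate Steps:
d = 595742 (d = -7*(-85106) = 595742)
(d + P) - 284341 = (595742 + 151836) - 284341 = 747578 - 284341 = 463237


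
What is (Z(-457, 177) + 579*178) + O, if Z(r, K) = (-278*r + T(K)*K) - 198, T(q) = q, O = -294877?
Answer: -33638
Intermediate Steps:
Z(r, K) = -198 + K**2 - 278*r (Z(r, K) = (-278*r + K*K) - 198 = (-278*r + K**2) - 198 = (K**2 - 278*r) - 198 = -198 + K**2 - 278*r)
(Z(-457, 177) + 579*178) + O = ((-198 + 177**2 - 278*(-457)) + 579*178) - 294877 = ((-198 + 31329 + 127046) + 103062) - 294877 = (158177 + 103062) - 294877 = 261239 - 294877 = -33638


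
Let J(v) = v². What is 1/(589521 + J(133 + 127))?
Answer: 1/657121 ≈ 1.5218e-6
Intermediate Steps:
1/(589521 + J(133 + 127)) = 1/(589521 + (133 + 127)²) = 1/(589521 + 260²) = 1/(589521 + 67600) = 1/657121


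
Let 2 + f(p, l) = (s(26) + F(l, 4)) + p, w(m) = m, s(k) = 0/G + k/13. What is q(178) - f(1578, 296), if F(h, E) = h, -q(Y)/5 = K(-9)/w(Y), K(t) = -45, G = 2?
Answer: -333347/178 ≈ -1872.7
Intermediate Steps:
s(k) = k/13 (s(k) = 0/2 + k/13 = 0*(½) + k*(1/13) = 0 + k/13 = k/13)
q(Y) = 225/Y (q(Y) = -(-225)/Y = 225/Y)
f(p, l) = l + p (f(p, l) = -2 + (((1/13)*26 + l) + p) = -2 + ((2 + l) + p) = -2 + (2 + l + p) = l + p)
q(178) - f(1578, 296) = 225/178 - (296 + 1578) = 225*(1/178) - 1*1874 = 225/178 - 1874 = -333347/178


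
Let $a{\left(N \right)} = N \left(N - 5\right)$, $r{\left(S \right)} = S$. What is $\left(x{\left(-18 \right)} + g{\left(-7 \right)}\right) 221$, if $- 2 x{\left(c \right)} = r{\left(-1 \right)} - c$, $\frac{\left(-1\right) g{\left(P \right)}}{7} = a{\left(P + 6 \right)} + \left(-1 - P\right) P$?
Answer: $\frac{107627}{2} \approx 53814.0$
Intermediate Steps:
$a{\left(N \right)} = N \left(-5 + N\right)$
$g{\left(P \right)} = - 7 P \left(-1 - P\right) - 7 \left(1 + P\right) \left(6 + P\right)$ ($g{\left(P \right)} = - 7 \left(\left(P + 6\right) \left(-5 + \left(P + 6\right)\right) + \left(-1 - P\right) P\right) = - 7 \left(\left(6 + P\right) \left(-5 + \left(6 + P\right)\right) + P \left(-1 - P\right)\right) = - 7 \left(\left(6 + P\right) \left(1 + P\right) + P \left(-1 - P\right)\right) = - 7 \left(\left(1 + P\right) \left(6 + P\right) + P \left(-1 - P\right)\right) = - 7 \left(P \left(-1 - P\right) + \left(1 + P\right) \left(6 + P\right)\right) = - 7 P \left(-1 - P\right) - 7 \left(1 + P\right) \left(6 + P\right)$)
$x{\left(c \right)} = \frac{1}{2} + \frac{c}{2}$ ($x{\left(c \right)} = - \frac{-1 - c}{2} = \frac{1}{2} + \frac{c}{2}$)
$\left(x{\left(-18 \right)} + g{\left(-7 \right)}\right) 221 = \left(\left(\frac{1}{2} + \frac{1}{2} \left(-18\right)\right) - -252\right) 221 = \left(\left(\frac{1}{2} - 9\right) + \left(-42 + 294\right)\right) 221 = \left(- \frac{17}{2} + 252\right) 221 = \frac{487}{2} \cdot 221 = \frac{107627}{2}$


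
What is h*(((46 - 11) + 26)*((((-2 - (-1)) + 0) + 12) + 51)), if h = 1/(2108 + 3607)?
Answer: 3782/5715 ≈ 0.66177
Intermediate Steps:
h = 1/5715 ≈ 0.00017498
h*(((46 - 11) + 26)*((((-2 - (-1)) + 0) + 12) + 51)) = (((46 - 11) + 26)*((((-2 - (-1)) + 0) + 12) + 51))/5715 = ((35 + 26)*((((-2 - 1*(-1)) + 0) + 12) + 51))/5715 = (61*((((-2 + 1) + 0) + 12) + 51))/5715 = (61*(((-1 + 0) + 12) + 51))/5715 = (61*((-1 + 12) + 51))/5715 = (61*(11 + 51))/5715 = (61*62)/5715 = (1/5715)*3782 = 3782/5715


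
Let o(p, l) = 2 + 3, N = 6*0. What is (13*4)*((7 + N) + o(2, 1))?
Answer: 624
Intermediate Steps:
N = 0
o(p, l) = 5
(13*4)*((7 + N) + o(2, 1)) = (13*4)*((7 + 0) + 5) = 52*(7 + 5) = 52*12 = 624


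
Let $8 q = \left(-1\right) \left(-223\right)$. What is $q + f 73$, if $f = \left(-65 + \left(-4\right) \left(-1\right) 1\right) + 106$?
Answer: $\frac{26503}{8} \approx 3312.9$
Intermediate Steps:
$q = \frac{223}{8}$ ($q = \frac{\left(-1\right) \left(-223\right)}{8} = \frac{1}{8} \cdot 223 = \frac{223}{8} \approx 27.875$)
$f = 45$ ($f = \left(-65 + 4 \cdot 1\right) + 106 = \left(-65 + 4\right) + 106 = -61 + 106 = 45$)
$q + f 73 = \frac{223}{8} + 45 \cdot 73 = \frac{223}{8} + 3285 = \frac{26503}{8}$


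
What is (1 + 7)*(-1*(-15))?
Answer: 120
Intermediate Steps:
(1 + 7)*(-1*(-15)) = 8*15 = 120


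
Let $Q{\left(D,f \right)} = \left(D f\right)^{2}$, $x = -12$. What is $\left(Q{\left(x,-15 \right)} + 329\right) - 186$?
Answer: $32543$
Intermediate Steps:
$Q{\left(D,f \right)} = D^{2} f^{2}$
$\left(Q{\left(x,-15 \right)} + 329\right) - 186 = \left(\left(-12\right)^{2} \left(-15\right)^{2} + 329\right) - 186 = \left(144 \cdot 225 + 329\right) - 186 = \left(32400 + 329\right) - 186 = 32729 - 186 = 32543$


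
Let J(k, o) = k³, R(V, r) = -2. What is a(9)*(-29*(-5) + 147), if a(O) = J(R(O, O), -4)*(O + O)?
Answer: -42048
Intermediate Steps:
a(O) = -16*O (a(O) = (-2)³*(O + O) = -16*O)
a(9)*(-29*(-5) + 147) = (-16*9)*(-29*(-5) + 147) = -144*(145 + 147) = -144*292 = -42048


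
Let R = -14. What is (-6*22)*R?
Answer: 1848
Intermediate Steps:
(-6*22)*R = -6*22*(-14) = -132*(-14) = 1848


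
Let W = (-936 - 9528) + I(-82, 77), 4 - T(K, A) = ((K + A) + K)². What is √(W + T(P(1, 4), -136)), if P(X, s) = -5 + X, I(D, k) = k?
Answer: I*√31119 ≈ 176.41*I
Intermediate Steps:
T(K, A) = 4 - (A + 2*K)² (T(K, A) = 4 - ((K + A) + K)² = 4 - ((A + K) + K)² = 4 - (A + 2*K)²)
W = -10387 (W = (-936 - 9528) + 77 = -10464 + 77 = -10387)
√(W + T(P(1, 4), -136)) = √(-10387 + (4 - (-136 + 2*(-5 + 1))²)) = √(-10387 + (4 - (-136 + 2*(-4))²)) = √(-10387 + (4 - (-136 - 8)²)) = √(-10387 + (4 - 1*(-144)²)) = √(-10387 + (4 - 1*20736)) = √(-10387 + (4 - 20736)) = √(-10387 - 20732) = √(-31119) = I*√31119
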